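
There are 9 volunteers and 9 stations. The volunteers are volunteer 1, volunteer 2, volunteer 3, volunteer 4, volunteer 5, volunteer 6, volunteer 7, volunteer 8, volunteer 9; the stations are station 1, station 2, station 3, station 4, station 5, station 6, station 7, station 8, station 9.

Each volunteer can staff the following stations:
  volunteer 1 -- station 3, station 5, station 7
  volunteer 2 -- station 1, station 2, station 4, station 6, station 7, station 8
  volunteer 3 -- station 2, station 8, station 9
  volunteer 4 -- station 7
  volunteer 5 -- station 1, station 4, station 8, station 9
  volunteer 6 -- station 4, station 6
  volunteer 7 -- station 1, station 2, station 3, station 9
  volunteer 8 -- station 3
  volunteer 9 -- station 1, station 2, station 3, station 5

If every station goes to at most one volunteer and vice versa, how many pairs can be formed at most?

One maximum matching: volunteer 1→station 5, volunteer 2→station 8, volunteer 3→station 9, volunteer 4→station 7, volunteer 5→station 4, volunteer 6→station 6, volunteer 7→station 1, volunteer 8→station 3, volunteer 9→station 2.
All 9 volunteers are matched, so no larger matching exists.

9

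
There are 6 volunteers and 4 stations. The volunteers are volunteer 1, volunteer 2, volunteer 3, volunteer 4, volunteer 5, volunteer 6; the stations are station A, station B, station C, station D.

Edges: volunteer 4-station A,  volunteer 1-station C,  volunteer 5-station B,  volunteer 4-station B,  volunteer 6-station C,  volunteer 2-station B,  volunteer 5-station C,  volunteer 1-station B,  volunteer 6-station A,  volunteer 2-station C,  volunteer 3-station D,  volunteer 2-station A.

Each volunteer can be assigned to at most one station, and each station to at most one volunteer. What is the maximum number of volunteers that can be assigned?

4

One maximum matching: volunteer 1–station B, volunteer 2–station C, volunteer 3–station D, volunteer 4–station A.
The set {volunteer 1, volunteer 2, volunteer 4, volunteer 5, volunteer 6} has only 3 neighbours ({station A, station B, station C}), so by Hall's theorem at most 4 of the 6 volunteers can be matched.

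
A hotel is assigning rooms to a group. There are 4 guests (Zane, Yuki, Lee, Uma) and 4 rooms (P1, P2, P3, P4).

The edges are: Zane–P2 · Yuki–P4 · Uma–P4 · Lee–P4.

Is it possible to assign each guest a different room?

No

The set {Yuki, Lee, Uma} has only 1 neighbour ({P4}), so by Hall's theorem at most 2 of the 4 guests can be matched.
Hence no matching covers every guest.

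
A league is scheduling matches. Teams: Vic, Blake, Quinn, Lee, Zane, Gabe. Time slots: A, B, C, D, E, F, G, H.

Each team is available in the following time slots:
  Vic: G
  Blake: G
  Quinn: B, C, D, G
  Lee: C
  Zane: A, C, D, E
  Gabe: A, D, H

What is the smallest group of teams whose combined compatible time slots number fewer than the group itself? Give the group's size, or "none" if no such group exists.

Take S = {Vic, Blake}. Its neighbourhood is {G}, so |N(S)| = 1 < |S| = 2.
No single vertex violates Hall's condition since each has at least one neighbour, so 2 is the minimum.

2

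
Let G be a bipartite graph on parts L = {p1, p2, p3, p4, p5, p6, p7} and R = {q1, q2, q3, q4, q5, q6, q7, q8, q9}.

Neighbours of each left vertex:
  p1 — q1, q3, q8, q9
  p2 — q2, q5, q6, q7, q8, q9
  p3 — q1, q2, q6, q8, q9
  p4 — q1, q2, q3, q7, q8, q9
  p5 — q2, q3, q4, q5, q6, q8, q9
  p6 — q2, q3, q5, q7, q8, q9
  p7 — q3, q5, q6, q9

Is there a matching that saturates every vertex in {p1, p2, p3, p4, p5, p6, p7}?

Yes

For example, pair p1→q3, p2→q8, p3→q1, p4→q2, p5→q9, p6→q7, p7→q6.
Every left vertex is matched, so this matching saturates all of them.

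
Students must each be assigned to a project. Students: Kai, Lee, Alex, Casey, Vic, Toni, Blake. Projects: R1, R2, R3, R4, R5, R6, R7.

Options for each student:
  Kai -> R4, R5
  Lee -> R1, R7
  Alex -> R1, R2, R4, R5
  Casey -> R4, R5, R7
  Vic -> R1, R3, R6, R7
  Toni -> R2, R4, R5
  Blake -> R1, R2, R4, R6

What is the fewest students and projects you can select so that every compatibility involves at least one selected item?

A maximum matching has 7 edges (e.g. Kai–R5, Lee–R1, Alex–R2, Casey–R7, Vic–R3, Toni–R4, Blake–R6).
By König's theorem the minimum vertex cover has the same size. One such cover is {Kai, Lee, Alex, Casey, Vic, Toni, Blake}.

7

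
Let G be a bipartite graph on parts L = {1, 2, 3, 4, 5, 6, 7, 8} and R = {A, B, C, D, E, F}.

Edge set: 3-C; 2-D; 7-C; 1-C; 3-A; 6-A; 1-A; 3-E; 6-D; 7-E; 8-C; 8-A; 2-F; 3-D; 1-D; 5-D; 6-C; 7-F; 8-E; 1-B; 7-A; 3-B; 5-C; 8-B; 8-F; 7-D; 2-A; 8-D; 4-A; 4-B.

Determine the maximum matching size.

One maximum matching: 1→B, 2→F, 3→E, 4→A, 5→D, 6→C.
The set {1, 2, 3, 4, 5, 6, 7, 8} has only 6 neighbours ({A, B, C, D, E, F}), so by Hall's theorem at most 6 of the 8 left vertices can be matched.

6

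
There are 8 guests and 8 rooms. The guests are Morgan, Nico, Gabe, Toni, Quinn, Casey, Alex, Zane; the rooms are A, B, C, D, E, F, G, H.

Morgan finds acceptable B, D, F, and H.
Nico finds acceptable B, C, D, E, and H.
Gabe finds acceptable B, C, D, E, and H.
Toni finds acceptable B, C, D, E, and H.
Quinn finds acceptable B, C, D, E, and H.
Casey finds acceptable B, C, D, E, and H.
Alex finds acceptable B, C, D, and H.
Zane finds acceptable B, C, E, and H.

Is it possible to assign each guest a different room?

No

The set {Nico, Gabe, Toni, Quinn, Casey, Alex, Zane} has only 5 neighbours ({B, C, D, E, H}), so by Hall's theorem at most 6 of the 8 guests can be matched.
Hence no matching covers every guest.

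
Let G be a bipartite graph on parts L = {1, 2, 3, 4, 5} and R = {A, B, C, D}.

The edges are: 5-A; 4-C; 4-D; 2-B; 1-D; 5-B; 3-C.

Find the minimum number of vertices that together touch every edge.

4

A maximum matching has 4 edges (e.g. 1–D, 2–B, 3–C, 5–A).
By König's theorem the minimum vertex cover has the same size. One such cover is {2, 5, C, D}.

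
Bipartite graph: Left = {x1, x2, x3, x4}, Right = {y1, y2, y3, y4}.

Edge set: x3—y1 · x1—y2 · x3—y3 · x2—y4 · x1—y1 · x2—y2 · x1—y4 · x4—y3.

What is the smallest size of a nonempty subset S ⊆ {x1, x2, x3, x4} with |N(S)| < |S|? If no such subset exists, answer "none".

none

A matching saturating every left vertex exists, for instance x1→y2, x2→y4, x3→y1, x4→y3.
By Hall's marriage theorem, this means |N(S)| ≥ |S| for every subset S, so no violating subset exists.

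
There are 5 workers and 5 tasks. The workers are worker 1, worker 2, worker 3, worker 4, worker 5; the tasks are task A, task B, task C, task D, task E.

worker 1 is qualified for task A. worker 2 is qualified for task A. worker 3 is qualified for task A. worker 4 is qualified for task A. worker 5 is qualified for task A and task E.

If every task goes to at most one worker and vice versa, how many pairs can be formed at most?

For example, pair worker 1→task A, worker 5→task E.
The set {worker 1, worker 2, worker 3, worker 4} has only 1 neighbour ({task A}), so by Hall's theorem at most 2 of the 5 workers can be matched.

2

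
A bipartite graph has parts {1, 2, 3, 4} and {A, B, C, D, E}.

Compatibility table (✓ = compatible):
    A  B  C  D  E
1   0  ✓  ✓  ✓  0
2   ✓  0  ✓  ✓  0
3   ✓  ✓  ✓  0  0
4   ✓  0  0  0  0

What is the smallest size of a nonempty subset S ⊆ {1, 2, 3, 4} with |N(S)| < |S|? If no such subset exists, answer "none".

A matching saturating every left vertex exists, for instance 1→C, 2→D, 3→B, 4→A.
By Hall's marriage theorem, this means |N(S)| ≥ |S| for every subset S, so no violating subset exists.

none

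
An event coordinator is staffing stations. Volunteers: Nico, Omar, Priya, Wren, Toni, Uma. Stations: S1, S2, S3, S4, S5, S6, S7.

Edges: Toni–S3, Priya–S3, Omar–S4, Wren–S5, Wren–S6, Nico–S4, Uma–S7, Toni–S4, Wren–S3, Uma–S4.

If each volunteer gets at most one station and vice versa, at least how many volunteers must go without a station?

One maximum matching: Nico-S4, Priya-S3, Wren-S6, Uma-S7.
The set {Nico, Omar, Priya, Toni} has only 2 neighbours ({S3, S4}), so by Hall's theorem at most 4 of the 6 volunteers can be matched.
That matches 4 of the 6, leaving 2 unmatched; no matching can do better.

2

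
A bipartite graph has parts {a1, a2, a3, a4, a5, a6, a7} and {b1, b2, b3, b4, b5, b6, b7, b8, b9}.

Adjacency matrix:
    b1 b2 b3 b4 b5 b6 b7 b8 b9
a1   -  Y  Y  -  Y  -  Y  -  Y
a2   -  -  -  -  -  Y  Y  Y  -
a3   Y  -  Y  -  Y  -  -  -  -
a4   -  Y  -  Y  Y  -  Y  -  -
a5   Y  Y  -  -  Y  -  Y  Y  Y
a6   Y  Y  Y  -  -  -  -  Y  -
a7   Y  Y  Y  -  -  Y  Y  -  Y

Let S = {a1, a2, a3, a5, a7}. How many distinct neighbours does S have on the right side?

The union of neighbours of {a1, a2, a3, a5, a7} is {b1, b2, b3, b5, b6, b7, b8, b9}, which has 8 elements.
Since |N(S)| = 8 ≥ |S| = 5, Hall's condition holds for this subset.

8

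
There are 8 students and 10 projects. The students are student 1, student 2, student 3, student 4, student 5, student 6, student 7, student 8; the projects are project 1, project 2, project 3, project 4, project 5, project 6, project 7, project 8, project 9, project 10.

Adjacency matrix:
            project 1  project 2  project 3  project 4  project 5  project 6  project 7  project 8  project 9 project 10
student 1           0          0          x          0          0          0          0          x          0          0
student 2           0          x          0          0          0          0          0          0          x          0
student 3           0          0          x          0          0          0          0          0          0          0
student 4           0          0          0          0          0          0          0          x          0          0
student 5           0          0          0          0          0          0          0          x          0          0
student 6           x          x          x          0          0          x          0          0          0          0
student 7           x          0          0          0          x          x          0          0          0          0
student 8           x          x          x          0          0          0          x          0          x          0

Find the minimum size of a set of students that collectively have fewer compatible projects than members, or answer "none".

Take S = {student 4, student 5}. Its neighbourhood is {project 8}, so |N(S)| = 1 < |S| = 2.
No single vertex violates Hall's condition since each has at least one neighbour, so 2 is the minimum.

2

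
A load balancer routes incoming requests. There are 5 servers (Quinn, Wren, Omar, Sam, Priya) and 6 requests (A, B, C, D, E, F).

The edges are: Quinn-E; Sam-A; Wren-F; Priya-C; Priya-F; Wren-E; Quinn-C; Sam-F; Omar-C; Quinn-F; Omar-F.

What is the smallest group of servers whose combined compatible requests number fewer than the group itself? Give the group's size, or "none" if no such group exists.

4

Take S = {Quinn, Wren, Omar, Priya}. Its neighbourhood is {C, E, F}, so |N(S)| = 3 < |S| = 4.
Every subset of size less than 4 has at least as many neighbours as members, so 4 is the minimum.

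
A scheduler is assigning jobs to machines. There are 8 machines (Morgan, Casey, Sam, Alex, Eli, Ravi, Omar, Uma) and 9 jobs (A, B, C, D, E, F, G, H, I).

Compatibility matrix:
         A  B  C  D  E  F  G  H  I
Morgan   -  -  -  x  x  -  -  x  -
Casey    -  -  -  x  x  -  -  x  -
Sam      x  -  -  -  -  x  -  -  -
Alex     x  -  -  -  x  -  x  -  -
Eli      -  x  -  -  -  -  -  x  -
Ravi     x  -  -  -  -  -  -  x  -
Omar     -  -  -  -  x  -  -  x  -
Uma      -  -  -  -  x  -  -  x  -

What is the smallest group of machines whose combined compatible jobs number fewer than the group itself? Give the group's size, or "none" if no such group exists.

4

Take S = {Morgan, Casey, Omar, Uma}. Its neighbourhood is {D, E, H}, so |N(S)| = 3 < |S| = 4.
Every subset of size less than 4 has at least as many neighbours as members, so 4 is the minimum.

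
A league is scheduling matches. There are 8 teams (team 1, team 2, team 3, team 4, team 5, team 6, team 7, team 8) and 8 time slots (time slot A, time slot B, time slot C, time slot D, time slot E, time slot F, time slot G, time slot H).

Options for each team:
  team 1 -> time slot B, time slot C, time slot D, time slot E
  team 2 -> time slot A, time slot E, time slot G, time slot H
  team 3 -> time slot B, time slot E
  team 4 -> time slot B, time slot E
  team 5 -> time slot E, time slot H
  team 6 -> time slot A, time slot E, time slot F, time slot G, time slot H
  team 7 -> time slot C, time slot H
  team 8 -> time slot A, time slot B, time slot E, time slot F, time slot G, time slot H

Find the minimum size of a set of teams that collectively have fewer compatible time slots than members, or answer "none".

A matching saturating every team exists, for instance team 1→time slot D, team 2→time slot A, team 3→time slot E, team 4→time slot B, team 5→time slot H, team 6→time slot F, team 7→time slot C, team 8→time slot G.
By Hall's marriage theorem, this means |N(S)| ≥ |S| for every subset S, so no violating subset exists.

none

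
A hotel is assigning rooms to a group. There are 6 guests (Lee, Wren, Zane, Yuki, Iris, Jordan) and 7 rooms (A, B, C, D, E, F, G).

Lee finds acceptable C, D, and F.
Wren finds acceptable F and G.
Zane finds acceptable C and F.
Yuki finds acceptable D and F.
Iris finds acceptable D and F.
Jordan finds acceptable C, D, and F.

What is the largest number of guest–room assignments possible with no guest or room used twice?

4

A valid assignment of size 4: Lee→D, Wren→G, Zane→C, Yuki→F.
The set {Lee, Zane, Yuki, Iris, Jordan} has only 3 neighbours ({C, D, F}), so by Hall's theorem at most 4 of the 6 guests can be matched.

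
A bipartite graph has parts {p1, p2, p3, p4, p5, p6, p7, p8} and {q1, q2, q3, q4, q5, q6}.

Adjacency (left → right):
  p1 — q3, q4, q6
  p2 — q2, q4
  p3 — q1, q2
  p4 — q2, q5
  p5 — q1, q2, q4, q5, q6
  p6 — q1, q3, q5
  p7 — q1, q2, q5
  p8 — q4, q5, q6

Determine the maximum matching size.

6

One maximum matching: p1-q3, p2-q4, p3-q1, p4-q2, p5-q6, p6-q5.
The set {p1, p2, p3, p4, p5, p6, p7, p8} has only 6 neighbours ({q1, q2, q3, q4, q5, q6}), so by Hall's theorem at most 6 of the 8 left vertices can be matched.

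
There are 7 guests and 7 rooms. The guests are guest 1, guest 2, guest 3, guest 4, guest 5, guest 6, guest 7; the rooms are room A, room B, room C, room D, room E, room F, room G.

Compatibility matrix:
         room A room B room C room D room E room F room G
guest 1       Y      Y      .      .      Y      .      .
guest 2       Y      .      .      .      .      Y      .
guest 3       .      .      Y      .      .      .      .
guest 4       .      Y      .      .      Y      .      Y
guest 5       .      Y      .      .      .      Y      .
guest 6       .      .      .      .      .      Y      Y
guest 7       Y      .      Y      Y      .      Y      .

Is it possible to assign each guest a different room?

A valid assignment of size 7: guest 1–room B, guest 2–room A, guest 3–room C, guest 4–room E, guest 5–room F, guest 6–room G, guest 7–room D.
Every guest is matched, so this is a perfect matching.

Yes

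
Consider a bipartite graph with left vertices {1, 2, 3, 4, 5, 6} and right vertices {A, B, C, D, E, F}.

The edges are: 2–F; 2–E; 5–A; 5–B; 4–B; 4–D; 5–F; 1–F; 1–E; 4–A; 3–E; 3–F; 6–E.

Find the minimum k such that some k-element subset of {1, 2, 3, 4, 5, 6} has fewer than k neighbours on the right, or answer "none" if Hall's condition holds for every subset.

Take S = {1, 2, 3}. Its neighbourhood is {E, F}, so |N(S)| = 2 < |S| = 3.
Every subset of size less than 3 has at least as many neighbours as members, so 3 is the minimum.

3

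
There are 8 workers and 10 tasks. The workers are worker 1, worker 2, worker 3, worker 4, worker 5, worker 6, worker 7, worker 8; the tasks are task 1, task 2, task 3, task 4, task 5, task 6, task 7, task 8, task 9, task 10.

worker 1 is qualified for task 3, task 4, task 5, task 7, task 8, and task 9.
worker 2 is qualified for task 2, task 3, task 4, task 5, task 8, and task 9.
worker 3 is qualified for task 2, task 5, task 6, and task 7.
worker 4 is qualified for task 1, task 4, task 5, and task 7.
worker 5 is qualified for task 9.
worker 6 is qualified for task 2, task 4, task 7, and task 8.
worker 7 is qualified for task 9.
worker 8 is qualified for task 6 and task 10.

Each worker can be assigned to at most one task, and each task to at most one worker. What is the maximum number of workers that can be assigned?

7

For example, pair worker 1–task 4, worker 2–task 8, worker 3–task 7, worker 4–task 1, worker 5–task 9, worker 6–task 2, worker 8–task 6.
The set {worker 5, worker 7} has only 1 neighbour ({task 9}), so by Hall's theorem at most 7 of the 8 workers can be matched.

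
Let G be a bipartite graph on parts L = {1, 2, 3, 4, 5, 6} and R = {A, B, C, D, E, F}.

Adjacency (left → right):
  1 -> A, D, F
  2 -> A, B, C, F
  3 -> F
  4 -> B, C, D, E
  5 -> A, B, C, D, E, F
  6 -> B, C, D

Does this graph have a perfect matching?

Yes

One maximum matching: 1→D, 2→C, 3→F, 4→E, 5→A, 6→B.
Every left vertex is matched, so this is a perfect matching.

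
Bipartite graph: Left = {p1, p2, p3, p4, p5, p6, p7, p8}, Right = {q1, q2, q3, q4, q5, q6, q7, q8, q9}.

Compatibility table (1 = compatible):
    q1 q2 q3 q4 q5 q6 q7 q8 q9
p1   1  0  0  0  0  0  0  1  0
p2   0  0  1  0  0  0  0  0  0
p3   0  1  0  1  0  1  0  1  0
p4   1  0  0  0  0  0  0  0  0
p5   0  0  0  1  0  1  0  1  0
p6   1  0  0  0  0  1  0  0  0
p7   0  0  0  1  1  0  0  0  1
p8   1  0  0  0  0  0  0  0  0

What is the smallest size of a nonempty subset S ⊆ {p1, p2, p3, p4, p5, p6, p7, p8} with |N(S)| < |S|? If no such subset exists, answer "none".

2

Take S = {p4, p8}. Its neighbourhood is {q1}, so |N(S)| = 1 < |S| = 2.
No single vertex violates Hall's condition since each has at least one neighbour, so 2 is the minimum.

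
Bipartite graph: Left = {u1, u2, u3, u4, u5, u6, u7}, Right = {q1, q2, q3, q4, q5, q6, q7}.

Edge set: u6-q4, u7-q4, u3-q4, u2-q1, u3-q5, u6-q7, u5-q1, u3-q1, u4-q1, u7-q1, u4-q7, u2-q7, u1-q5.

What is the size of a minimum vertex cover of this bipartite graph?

The 4 edges u1–q5, u2–q1, u3–q4, u4–q7 form a matching, so any vertex cover needs at least 4 vertices (one per matched edge).
Conversely {q1, q4, q5, q7} meets every edge and has exactly 4 vertices, so 4 is optimal.

4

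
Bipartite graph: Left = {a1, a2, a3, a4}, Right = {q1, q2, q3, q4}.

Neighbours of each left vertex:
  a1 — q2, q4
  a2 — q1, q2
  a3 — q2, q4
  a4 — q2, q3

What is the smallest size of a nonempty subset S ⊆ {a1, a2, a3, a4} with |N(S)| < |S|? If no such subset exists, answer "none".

A matching saturating every left vertex exists, for instance a1→q4, a2→q1, a3→q2, a4→q3.
By Hall's marriage theorem, this means |N(S)| ≥ |S| for every subset S, so no violating subset exists.

none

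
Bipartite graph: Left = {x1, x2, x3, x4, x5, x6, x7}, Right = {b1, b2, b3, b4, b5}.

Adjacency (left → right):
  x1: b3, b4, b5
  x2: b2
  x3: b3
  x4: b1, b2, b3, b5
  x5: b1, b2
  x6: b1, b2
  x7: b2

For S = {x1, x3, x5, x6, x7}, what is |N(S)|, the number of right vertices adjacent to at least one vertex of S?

The union of neighbours of {x1, x3, x5, x6, x7} is {b1, b2, b3, b4, b5}, which has 5 elements.
Since |N(S)| = 5 ≥ |S| = 5, Hall's condition holds for this subset.

5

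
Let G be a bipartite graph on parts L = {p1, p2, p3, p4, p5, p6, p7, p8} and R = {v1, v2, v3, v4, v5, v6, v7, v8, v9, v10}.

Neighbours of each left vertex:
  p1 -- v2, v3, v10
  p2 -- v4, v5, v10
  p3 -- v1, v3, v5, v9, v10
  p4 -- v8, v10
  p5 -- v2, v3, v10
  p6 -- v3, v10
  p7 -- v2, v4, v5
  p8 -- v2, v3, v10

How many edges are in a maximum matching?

A valid assignment of size 7: p1→v2, p2→v5, p3→v1, p4→v8, p5→v3, p6→v10, p7→v4.
The set {p1, p5, p6, p8} has only 3 neighbours ({v10, v2, v3}), so by Hall's theorem at most 7 of the 8 left vertices can be matched.

7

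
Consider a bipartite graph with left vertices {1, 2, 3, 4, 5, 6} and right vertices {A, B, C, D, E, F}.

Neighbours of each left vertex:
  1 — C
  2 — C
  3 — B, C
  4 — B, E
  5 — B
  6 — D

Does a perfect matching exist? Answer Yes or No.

No

The set {1, 2, 3, 5} has only 2 neighbours ({B, C}), so by Hall's theorem at most 4 of the 6 left vertices can be matched.
Hence no matching covers every left vertex.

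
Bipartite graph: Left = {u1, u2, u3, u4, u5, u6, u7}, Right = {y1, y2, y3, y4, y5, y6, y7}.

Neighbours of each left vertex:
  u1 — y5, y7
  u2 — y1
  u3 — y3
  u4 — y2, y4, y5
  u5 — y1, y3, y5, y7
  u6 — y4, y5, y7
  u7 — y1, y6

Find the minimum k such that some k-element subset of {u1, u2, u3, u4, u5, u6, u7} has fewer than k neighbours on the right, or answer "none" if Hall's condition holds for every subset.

none

A matching saturating every left vertex exists, for instance u1→y5, u2→y1, u3→y3, u4→y2, u5→y7, u6→y4, u7→y6.
By Hall's marriage theorem, this means |N(S)| ≥ |S| for every subset S, so no violating subset exists.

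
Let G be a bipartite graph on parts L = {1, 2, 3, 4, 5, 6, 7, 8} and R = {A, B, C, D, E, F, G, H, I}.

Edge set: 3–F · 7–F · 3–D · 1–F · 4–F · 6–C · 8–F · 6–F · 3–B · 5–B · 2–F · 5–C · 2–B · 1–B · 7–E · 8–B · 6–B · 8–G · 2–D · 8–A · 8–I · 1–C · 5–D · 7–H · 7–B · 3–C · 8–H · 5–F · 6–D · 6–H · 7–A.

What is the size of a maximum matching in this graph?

For example, pair 1–C, 2–B, 3–D, 4–F, 6–H, 7–A, 8–G.
The set {1, 2, 3, 4, 5} has only 4 neighbours ({B, C, D, F}), so by Hall's theorem at most 7 of the 8 left vertices can be matched.

7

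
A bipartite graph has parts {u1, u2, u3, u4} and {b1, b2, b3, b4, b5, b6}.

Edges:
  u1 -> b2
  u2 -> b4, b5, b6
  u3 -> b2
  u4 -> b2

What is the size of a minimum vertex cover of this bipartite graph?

The 2 edges u1–b2, u2–b5 form a matching, so any vertex cover needs at least 2 vertices (one per matched edge).
Conversely {u2, b2} meets every edge and has exactly 2 vertices, so 2 is optimal.

2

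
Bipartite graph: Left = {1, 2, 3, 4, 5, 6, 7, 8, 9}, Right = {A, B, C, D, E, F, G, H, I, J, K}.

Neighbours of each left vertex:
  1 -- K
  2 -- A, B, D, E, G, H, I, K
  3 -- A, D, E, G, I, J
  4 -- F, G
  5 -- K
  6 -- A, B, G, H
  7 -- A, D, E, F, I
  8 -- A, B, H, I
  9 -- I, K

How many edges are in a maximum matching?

8

A valid assignment of size 8: 1→K, 2→A, 3→J, 4→F, 6→G, 7→E, 8→B, 9→I.
The set {1, 5} has only 1 neighbour ({K}), so by Hall's theorem at most 8 of the 9 left vertices can be matched.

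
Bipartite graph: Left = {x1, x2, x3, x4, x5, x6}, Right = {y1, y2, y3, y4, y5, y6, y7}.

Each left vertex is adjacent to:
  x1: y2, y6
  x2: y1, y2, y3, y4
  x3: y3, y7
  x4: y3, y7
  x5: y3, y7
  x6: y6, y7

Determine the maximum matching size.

A valid assignment of size 5: x1→y2, x2→y1, x3→y7, x4→y3, x6→y6.
The set {x3, x4, x5} has only 2 neighbours ({y3, y7}), so by Hall's theorem at most 5 of the 6 left vertices can be matched.

5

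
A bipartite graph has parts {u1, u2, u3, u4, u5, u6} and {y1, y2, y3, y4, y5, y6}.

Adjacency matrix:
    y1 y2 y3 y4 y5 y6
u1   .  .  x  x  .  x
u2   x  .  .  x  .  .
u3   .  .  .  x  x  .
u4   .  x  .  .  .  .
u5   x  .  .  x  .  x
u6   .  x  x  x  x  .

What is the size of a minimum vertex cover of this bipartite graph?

The 6 edges u1–y4, u2–y1, u3–y5, u4–y2, u5–y6, u6–y3 form a matching, so any vertex cover needs at least 6 vertices (one per matched edge).
Conversely {u1, u2, u3, u4, u5, u6} meets every edge and has exactly 6 vertices, so 6 is optimal.

6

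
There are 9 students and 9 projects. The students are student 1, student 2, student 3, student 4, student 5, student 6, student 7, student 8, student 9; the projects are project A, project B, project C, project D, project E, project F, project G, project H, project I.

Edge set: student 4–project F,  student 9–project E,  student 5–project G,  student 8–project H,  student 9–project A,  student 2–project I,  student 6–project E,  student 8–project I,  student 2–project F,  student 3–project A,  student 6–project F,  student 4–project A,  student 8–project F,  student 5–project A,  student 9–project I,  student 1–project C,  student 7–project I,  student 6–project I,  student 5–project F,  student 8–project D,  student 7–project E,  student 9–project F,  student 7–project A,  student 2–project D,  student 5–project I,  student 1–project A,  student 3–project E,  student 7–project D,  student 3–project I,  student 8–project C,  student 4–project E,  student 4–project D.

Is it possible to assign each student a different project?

The set {student 2, student 3, student 4, student 6, student 7, student 9} has only 5 neighbours ({project A, project D, project E, project F, project I}), so by Hall's theorem at most 8 of the 9 students can be matched.
Hence no matching covers every student.

No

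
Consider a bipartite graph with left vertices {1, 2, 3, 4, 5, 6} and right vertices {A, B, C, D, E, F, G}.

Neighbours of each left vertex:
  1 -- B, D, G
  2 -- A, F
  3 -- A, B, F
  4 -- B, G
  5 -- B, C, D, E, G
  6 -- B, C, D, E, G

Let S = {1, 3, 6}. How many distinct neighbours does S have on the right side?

The union of neighbours of {1, 3, 6} is {A, B, C, D, E, F, G}, which has 7 elements.
Since |N(S)| = 7 ≥ |S| = 3, Hall's condition holds for this subset.

7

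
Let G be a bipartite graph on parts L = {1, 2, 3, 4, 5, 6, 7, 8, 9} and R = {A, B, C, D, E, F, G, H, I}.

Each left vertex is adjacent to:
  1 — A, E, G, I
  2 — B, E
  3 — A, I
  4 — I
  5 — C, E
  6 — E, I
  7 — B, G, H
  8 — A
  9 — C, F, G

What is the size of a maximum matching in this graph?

For example, pair 1-G, 2-B, 3-A, 4-I, 5-C, 6-E, 7-H, 9-F.
The set {3, 4, 8} has only 2 neighbours ({A, I}), so by Hall's theorem at most 8 of the 9 left vertices can be matched.

8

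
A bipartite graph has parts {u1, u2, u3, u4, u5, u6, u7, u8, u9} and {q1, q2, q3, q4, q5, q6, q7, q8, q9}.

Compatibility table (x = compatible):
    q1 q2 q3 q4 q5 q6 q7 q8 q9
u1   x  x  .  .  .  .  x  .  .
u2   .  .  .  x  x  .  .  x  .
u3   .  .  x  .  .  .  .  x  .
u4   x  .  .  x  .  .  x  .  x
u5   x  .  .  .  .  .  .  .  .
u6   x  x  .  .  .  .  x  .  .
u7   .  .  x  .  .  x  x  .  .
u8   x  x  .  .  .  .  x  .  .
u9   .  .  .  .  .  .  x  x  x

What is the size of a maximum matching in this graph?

8

For example, pair u1–q7, u2–q5, u3–q3, u4–q4, u5–q1, u6–q2, u7–q6, u9–q8.
The set {u1, u5, u6, u8} has only 3 neighbours ({q1, q2, q7}), so by Hall's theorem at most 8 of the 9 left vertices can be matched.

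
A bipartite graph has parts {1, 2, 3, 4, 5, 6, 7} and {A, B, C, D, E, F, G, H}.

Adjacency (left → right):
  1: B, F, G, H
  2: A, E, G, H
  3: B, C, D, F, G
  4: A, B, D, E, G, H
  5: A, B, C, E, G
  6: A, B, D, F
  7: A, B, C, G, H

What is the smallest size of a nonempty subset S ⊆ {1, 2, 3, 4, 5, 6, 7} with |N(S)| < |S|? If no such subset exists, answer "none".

A matching saturating every left vertex exists, for instance 1→H, 2→E, 3→B, 4→A, 5→C, 6→F, 7→G.
By Hall's marriage theorem, this means |N(S)| ≥ |S| for every subset S, so no violating subset exists.

none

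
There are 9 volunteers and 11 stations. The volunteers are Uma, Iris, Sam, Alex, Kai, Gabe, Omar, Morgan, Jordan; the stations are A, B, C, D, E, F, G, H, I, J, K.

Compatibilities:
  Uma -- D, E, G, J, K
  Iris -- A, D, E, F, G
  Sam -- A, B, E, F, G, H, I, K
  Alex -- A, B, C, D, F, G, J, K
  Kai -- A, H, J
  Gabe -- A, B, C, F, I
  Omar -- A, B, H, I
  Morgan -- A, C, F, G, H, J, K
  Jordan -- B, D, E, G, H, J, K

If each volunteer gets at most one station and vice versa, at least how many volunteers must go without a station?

0

One maximum matching: Uma→E, Iris→F, Sam→K, Alex→A, Kai→H, Gabe→B, Omar→I, Morgan→G, Jordan→J.
This saturates every volunteer, so 9 is the maximum.
That matches 9 of the 9, leaving 0 unmatched; no matching can do better.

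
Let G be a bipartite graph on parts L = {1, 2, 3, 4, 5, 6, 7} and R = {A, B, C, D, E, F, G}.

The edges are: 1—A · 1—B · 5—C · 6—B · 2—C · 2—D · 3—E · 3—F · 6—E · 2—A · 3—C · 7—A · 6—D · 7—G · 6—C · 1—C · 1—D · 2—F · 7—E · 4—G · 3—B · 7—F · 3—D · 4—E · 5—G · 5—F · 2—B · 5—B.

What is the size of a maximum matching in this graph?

One maximum matching: 1-D, 2-A, 3-B, 4-G, 5-F, 6-C, 7-E.
All 7 left vertices are matched, so no larger matching exists.

7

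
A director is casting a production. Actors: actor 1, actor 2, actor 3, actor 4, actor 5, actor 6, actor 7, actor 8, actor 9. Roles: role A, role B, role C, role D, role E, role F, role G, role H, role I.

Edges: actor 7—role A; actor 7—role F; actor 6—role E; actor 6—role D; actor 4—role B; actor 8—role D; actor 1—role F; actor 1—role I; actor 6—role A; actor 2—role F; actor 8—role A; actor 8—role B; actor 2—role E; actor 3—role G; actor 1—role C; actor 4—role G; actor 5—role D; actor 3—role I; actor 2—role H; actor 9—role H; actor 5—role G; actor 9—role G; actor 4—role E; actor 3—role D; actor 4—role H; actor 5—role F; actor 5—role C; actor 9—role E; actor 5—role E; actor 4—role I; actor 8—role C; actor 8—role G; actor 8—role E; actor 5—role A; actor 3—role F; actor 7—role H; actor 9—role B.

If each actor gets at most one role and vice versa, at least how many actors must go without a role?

0

For example, pair actor 1–role F, actor 2–role E, actor 3–role I, actor 4–role B, actor 5–role A, actor 6–role D, actor 7–role H, actor 8–role C, actor 9–role G.
All 9 actors are matched, so no larger matching exists.
That matches 9 of the 9, leaving 0 unmatched; no matching can do better.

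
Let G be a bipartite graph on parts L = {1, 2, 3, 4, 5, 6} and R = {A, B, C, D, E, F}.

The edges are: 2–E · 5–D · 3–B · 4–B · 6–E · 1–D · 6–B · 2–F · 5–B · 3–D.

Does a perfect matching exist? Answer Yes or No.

No

The set {1, 3, 4, 5} has only 2 neighbours ({B, D}), so by Hall's theorem at most 4 of the 6 left vertices can be matched.
Hence no matching covers every left vertex.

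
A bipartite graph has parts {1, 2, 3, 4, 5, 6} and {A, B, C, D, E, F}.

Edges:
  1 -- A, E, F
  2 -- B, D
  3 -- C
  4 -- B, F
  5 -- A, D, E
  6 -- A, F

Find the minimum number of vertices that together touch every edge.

The 6 edges 1–E, 2–D, 3–C, 4–B, 5–A, 6–F form a matching, so any vertex cover needs at least 6 vertices (one per matched edge).
Conversely {1, 2, 3, 4, 5, 6} meets every edge and has exactly 6 vertices, so 6 is optimal.

6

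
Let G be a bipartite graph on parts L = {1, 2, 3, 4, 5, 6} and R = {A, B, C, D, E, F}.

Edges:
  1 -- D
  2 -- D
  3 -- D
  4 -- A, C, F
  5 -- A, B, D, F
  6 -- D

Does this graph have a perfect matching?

No

The set {1, 2, 3, 6} has only 1 neighbour ({D}), so by Hall's theorem at most 3 of the 6 left vertices can be matched.
Hence no matching covers every left vertex.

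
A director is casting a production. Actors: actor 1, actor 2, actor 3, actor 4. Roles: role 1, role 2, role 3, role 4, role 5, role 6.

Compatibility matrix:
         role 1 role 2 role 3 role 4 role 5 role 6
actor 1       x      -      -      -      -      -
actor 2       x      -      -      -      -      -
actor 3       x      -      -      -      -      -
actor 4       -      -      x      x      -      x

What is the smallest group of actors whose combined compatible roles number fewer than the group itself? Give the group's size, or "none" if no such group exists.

2

Take S = {actor 1, actor 2}. Its neighbourhood is {role 1}, so |N(S)| = 1 < |S| = 2.
No single vertex violates Hall's condition since each has at least one neighbour, so 2 is the minimum.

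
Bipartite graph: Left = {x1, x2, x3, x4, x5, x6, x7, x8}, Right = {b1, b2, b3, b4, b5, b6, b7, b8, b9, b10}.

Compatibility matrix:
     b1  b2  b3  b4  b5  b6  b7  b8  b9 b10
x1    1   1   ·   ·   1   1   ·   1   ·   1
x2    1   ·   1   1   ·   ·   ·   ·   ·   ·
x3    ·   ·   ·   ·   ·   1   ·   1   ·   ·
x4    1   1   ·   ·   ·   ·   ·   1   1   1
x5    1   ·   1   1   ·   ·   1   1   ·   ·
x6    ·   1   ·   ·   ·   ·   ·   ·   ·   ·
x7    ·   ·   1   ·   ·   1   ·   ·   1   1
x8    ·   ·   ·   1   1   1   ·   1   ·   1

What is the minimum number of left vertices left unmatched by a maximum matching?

One maximum matching: x1→b1, x2→b4, x3→b8, x4→b10, x5→b7, x6→b2, x7→b3, x8→b5.
All 8 left vertices are matched, so no larger matching exists.
That matches 8 of the 8, leaving 0 unmatched; no matching can do better.

0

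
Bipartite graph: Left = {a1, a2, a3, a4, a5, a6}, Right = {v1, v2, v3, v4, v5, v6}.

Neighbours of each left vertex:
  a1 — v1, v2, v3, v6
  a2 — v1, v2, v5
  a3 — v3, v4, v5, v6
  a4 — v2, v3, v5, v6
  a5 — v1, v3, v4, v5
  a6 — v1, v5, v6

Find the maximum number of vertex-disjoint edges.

6

One maximum matching: a1–v3, a2–v1, a3–v5, a4–v2, a5–v4, a6–v6.
This saturates every left vertex, so 6 is the maximum.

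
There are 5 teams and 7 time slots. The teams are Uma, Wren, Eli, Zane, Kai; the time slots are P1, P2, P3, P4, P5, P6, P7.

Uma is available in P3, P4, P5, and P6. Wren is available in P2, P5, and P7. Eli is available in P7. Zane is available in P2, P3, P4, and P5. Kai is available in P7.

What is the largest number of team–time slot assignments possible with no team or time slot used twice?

For example, pair Uma→P6, Wren→P2, Eli→P7, Zane→P5.
The set {Eli, Kai} has only 1 neighbour ({P7}), so by Hall's theorem at most 4 of the 5 teams can be matched.

4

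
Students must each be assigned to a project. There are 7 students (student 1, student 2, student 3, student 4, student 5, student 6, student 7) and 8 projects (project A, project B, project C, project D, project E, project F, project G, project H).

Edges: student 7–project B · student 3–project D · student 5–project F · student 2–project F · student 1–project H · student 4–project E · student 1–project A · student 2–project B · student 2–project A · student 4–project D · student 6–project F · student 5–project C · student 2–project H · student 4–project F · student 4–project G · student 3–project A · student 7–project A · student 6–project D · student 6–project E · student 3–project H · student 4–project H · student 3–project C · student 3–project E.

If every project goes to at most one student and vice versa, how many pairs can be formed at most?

7

For example, pair student 1–project H, student 2–project B, student 3–project C, student 4–project G, student 5–project F, student 6–project E, student 7–project A.
This saturates every student, so 7 is the maximum.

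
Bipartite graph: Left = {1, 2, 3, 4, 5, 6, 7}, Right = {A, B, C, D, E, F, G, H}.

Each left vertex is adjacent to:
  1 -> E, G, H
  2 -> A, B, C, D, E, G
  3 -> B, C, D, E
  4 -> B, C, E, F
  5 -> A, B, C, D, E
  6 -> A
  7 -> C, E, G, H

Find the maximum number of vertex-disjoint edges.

7

For example, pair 1–H, 2–G, 3–C, 4–F, 5–B, 6–A, 7–E.
This saturates every left vertex, so 7 is the maximum.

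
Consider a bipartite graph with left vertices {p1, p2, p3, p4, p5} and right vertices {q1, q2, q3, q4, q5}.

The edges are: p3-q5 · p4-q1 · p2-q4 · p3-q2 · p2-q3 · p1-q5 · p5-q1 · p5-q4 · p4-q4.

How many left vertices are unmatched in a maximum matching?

0

One maximum matching: p1→q5, p2→q3, p3→q2, p4→q1, p5→q4.
This saturates every left vertex, so 5 is the maximum.
That matches 5 of the 5, leaving 0 unmatched; no matching can do better.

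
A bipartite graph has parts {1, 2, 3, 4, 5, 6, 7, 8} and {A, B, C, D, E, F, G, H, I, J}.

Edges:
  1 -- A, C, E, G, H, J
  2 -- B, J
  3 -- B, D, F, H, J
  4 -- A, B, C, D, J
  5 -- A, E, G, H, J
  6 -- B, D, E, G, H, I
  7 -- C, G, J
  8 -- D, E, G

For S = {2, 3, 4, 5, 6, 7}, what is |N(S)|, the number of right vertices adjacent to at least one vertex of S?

10

The union of neighbours of {2, 3, 4, 5, 6, 7} is {A, B, C, D, E, F, G, H, I, J}, which has 10 elements.
Since |N(S)| = 10 ≥ |S| = 6, Hall's condition holds for this subset.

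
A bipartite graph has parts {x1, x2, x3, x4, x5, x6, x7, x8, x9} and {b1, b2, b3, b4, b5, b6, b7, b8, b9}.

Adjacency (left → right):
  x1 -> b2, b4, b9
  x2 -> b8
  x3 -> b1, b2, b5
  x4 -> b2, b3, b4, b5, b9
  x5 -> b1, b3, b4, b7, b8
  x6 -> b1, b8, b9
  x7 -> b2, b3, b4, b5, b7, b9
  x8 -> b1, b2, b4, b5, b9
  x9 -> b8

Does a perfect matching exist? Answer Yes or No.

No

The set {x2, x9} has only 1 neighbour ({b8}), so by Hall's theorem at most 8 of the 9 left vertices can be matched.
Hence no matching covers every left vertex.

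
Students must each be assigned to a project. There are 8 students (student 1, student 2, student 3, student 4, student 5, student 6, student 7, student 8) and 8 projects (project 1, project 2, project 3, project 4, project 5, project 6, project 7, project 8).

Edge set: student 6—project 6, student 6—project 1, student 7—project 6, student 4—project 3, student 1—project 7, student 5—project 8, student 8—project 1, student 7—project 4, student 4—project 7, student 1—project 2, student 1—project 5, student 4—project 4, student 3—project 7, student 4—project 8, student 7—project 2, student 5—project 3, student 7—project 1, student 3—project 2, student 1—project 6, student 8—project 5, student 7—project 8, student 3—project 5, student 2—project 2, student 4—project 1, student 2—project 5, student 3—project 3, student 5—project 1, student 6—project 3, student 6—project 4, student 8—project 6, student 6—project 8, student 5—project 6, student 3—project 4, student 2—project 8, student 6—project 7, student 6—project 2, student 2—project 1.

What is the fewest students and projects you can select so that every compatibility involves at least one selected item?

8

A maximum matching has 8 edges (e.g. student 1–project 5, student 2–project 8, student 3–project 7, student 4–project 4, student 5–project 3, student 6–project 2, student 7–project 6, student 8–project 1).
By König's theorem the minimum vertex cover has the same size. One such cover is {student 1, student 2, student 3, student 4, student 5, student 6, student 7, student 8}.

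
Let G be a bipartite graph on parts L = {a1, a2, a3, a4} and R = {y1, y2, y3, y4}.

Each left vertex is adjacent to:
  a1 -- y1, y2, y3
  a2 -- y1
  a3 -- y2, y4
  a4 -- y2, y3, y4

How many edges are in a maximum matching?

4

For example, pair a1–y2, a2–y1, a3–y4, a4–y3.
This saturates every left vertex, so 4 is the maximum.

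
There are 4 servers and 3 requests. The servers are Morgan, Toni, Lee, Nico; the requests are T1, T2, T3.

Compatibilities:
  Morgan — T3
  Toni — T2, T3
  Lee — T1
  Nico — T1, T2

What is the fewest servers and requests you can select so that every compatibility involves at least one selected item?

The 3 edges Morgan–T3, Toni–T2, Lee–T1 form a matching, so any vertex cover needs at least 3 vertices (one per matched edge).
Conversely {T1, T2, T3} meets every edge and has exactly 3 vertices, so 3 is optimal.

3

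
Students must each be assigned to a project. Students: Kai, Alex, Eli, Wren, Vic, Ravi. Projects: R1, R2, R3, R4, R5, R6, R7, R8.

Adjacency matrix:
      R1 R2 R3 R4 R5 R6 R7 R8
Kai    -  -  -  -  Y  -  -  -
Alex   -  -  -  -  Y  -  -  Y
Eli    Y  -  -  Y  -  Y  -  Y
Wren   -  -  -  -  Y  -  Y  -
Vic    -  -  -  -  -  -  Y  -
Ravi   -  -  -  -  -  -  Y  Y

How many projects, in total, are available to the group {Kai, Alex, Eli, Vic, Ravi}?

6

The union of neighbours of {Kai, Alex, Eli, Vic, Ravi} is {R1, R4, R5, R6, R7, R8}, which has 6 elements.
Since |N(S)| = 6 ≥ |S| = 5, Hall's condition holds for this subset.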